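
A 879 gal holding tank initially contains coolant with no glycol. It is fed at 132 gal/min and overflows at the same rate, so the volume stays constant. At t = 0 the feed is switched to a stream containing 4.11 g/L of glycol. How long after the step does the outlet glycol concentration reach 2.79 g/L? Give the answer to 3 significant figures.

7.56 min

Species balance: V dC/dt = Q(C_in − C) ⇒ τ = V/Q = 6.6591 min.
C(t) = C_in + (C₀ − C_in) e^(−t/τ). Set C = 2.79 and solve for t:
e^(−t/τ) = (C − C_in)/(C₀ − C_in) = (2.79 − 4.11)/(0 − 4.11) = 0.32117
t = −τ ln(…) = 6.6591 × 1.1358 = 7.5633 min.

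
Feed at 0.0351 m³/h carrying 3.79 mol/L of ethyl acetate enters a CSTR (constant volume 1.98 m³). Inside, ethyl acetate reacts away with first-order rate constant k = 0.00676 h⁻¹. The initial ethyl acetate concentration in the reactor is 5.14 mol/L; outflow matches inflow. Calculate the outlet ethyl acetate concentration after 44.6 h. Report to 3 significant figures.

3.55 mol/L

Accumulation = in − out − consumed: V dC/dt = Q C_in − Q C − k V C.
This is linear with rate a = Q/V + k = 0.024487 h⁻¹.
C_ss = Q C_in/(Q + kV) = 2.7437 mol/L; C(t) = C_ss + (C₀ − C_ss) e^(−a t).
C(44.6) = 2.7437 + (2.3963)·e^(−0.024487·44.6) = 2.7437 + (2.3963)·0.33550 = 3.5477 mol/L.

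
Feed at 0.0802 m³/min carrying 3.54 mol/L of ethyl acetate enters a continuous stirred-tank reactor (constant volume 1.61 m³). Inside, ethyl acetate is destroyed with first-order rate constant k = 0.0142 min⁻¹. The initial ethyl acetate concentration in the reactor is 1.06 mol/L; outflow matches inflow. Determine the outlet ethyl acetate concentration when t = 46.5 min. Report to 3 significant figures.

2.67 mol/L

V dC/dt = Q(C_in − C) − k V C.
This is linear with rate a = Q/V + k = 0.064014 min⁻¹.
C_ss = Q C_in/(Q + kV) = 2.7547 mol/L; C(t) = C_ss + (C₀ − C_ss) e^(−a t).
C(46.5) = 2.7547 + (-1.6947)·e^(−0.064014·46.5) = 2.7547 + (-1.6947)·0.050964 = 2.6684 mol/L.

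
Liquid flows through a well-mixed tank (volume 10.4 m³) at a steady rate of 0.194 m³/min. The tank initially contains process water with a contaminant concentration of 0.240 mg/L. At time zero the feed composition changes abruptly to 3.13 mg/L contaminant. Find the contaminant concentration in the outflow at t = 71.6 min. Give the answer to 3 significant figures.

2.37 mg/L

Unsteady species balance (constant V, well mixed): V dC/dt = Q(C_in − C).
So dC/dt = (C_in − C)/τ with τ = V/Q = 10.4/0.194 = 53.608 min.
This is linear first-order; C(t) = C_in + (C₀ − C_in) e^(−t/τ).
C(71.6) = 3.13 + (0.240 − 3.13)·e^(−71.6/53.608) = 3.13 + (-2.8900)·0.26300 = 2.3699 mg/L.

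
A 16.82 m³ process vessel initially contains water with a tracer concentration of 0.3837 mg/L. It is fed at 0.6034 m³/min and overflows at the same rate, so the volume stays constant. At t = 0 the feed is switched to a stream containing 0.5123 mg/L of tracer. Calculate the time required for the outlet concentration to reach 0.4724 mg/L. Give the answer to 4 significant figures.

Species balance: V dC/dt = Q(C_in − C) ⇒ τ = V/Q = 27.8754 min.
C(t) = C_in + (C₀ − C_in) e^(−t/τ). Set C = 0.4724 and solve for t:
e^(−t/τ) = (C − C_in)/(C₀ − C_in) = (0.4724 − 0.5123)/(0.3837 − 0.5123) = 0.310264
t = −τ ln(…) = 27.8754 × 1.17033 = 32.6234 min.

32.62 min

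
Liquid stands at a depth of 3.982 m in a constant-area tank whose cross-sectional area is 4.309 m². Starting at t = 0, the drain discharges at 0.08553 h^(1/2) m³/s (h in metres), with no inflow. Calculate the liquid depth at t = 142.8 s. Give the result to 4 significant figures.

Volume balance on the tank: A dh/dt = −0.08553 √h.
∫ h^(−1/2) dh = −(0.08553/A) ∫ dt, giving 2√h = 2√h₀ − (0.08553/A) t.
√h = √3.982 − 0.08553·142.8/(2·4.309) = 1.99549 − 1.41723 = 0.578265.
h = 0.578265² = 0.334391 m.

0.3344 m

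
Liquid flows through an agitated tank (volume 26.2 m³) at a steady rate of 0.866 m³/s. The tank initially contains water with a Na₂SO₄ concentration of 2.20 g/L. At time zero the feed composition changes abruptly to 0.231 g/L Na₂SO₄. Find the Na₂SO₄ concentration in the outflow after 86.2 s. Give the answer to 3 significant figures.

0.345 g/L

Mass balance on the solute (V constant): V dC/dt = Q(C_in − C).
Rewrite as dC/dt + C/τ = C_in/τ, τ = V/Q = 30.254 s.
Integrating: C(t) = C_in + (C₀ − C_in) e^(−t/τ).
C(86.2) = 0.231 + (2.20 − 0.231)·e^(−86.2/30.254) = 0.231 + (1.9690)·0.057890 = 0.34499 g/L.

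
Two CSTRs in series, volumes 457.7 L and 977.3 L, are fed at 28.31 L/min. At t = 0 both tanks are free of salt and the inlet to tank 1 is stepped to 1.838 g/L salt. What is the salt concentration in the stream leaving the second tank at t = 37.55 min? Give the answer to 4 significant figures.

Each tank obeys Vᵢ dCᵢ/dt = Q(Cᵢ₋₁ − Cᵢ), so τᵢ = Vᵢ/Q.
τ₁ = 457.7/28.31 = 16.1674 min; τ₂ = 977.3/28.31 = 34.5214 min.
Solving the cascade with C₁(0)=C₂(0)=0 gives C₂(t) = C_in[1 − (τ₁ e^(−t/τ₁) − τ₂ e^(−t/τ₂))/(τ₁ − τ₂)].
At t = 37.55: e^(−t/τ₁) = 0.0980213, e^(−t/τ₂) = 0.336980.
C₂ = 1.838·[1 − (16.1674·0.0980213 − 34.5214·0.336980)/(-18.3539)] = 1.838·0.452529 = 0.831748 g/L.

0.8317 g/L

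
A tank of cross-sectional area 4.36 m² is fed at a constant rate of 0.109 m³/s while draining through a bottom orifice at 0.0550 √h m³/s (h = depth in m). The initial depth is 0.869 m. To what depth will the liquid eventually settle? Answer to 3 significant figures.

Level balance: A dh/dt = 0.109 − 0.0550 √h. Setting dh/dt = 0:
Q_in = 0.0550 √h_ss ⇒ √h_ss = 0.109/0.0550 = 1.9818.
h_ss = 1.9818² = 3.9276 m. (Since h₀ = 0.869 m < h_ss, the level will rise toward this value.)

3.93 m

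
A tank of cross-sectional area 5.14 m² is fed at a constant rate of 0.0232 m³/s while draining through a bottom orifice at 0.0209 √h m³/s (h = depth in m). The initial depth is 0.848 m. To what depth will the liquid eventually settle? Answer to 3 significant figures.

1.23 m

Unsteady balance on liquid volume: A dh/dt = Q_in − 0.0209 √h. At steady state dh/dt = 0:
Q_in = 0.0209 √h_ss ⇒ √h_ss = 0.0232/0.0209 = 1.1100.
h_ss = 1.1100² = 1.2322 m. (Since h₀ = 0.848 m < h_ss, the level will rise toward this value.)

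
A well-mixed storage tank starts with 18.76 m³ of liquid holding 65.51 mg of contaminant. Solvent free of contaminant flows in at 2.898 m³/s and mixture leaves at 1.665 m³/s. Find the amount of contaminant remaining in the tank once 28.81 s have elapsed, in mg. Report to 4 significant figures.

15.60 mg

Total volume: dV/dt = Q_in − Q_out = 1.23300 m³/s, so V(t) = 18.76 + 1.23300 t and V(28.81) = 54.2827 m³.
No contaminant enters, so dm/dt = −Q_out · (m/V).
Separate: dm/m = −Q_out dt/V(t) ⇒ ln(m/m₀) = −(Q_out/(Q_in−Q_out)) ln(V/V₀).
m = m₀ (V₀/V)^(Q_out/(Q_in−Q_out)) = 65.51 × (18.76/54.2827)^(1.35036) = 15.6031 mg.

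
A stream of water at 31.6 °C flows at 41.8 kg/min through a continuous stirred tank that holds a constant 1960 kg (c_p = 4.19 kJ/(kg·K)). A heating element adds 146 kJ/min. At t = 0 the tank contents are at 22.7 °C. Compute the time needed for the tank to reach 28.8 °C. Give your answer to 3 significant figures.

46.2 min

M c_p dT/dt = ṁ c_p (T_in − T) + Q̇.
τ = M/ṁ = 46.890 min; T_ss = T_in + Q̇/(ṁ c_p) = 32.434 °C.
T(t) = T_ss + (T₀ − T_ss) e^(−t/τ). Set T = 28.8:
e^(−t/τ) = (28.8 − 32.434)/(22.7 − 32.434) = 0.37331
t = −46.890 · ln(0.37331) = 46.203 min.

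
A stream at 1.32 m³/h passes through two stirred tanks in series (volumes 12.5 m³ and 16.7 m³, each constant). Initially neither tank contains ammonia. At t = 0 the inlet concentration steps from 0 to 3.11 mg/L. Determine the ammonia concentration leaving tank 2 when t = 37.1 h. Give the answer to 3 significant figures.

Each tank obeys Vᵢ dCᵢ/dt = Q(Cᵢ₋₁ − Cᵢ), so τᵢ = Vᵢ/Q.
τ₁ = 12.5/1.32 = 9.4697 h; τ₂ = 16.7/1.32 = 12.652 h.
Tank 1: C₁ = C_in(1 − e^(−t/τ₁)). Tank 2 (τ₁ ≠ τ₂): C₂ = C_in[1 − (τ₁ e^(−t/τ₁) − τ₂ e^(−t/τ₂))/(τ₁ − τ₂)].
At t = 37.1: e^(−t/τ₁) = 0.019886, e^(−t/τ₂) = 0.053266.
C₂ = 3.11·[1 − (9.4697·0.019886 − 12.652·0.053266)/(-3.1818)] = 3.11·0.84739 = 2.6354 mg/L.

2.64 mg/L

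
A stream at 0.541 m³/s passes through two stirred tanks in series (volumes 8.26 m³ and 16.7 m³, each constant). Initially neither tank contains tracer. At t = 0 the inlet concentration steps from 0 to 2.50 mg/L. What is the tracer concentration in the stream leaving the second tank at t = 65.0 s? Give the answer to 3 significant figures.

Time constants: τᵢ = Vᵢ/Q for each well-mixed tank.
τ₁ = 8.26/0.541 = 15.268 s; τ₂ = 16.7/0.541 = 30.869 s.
Tank 1: C₁ = C_in(1 − e^(−t/τ₁)). Tank 2 (τ₁ ≠ τ₂): C₂ = C_in[1 − (τ₁ e^(−t/τ₁) − τ₂ e^(−t/τ₂))/(τ₁ − τ₂)].
At t = 65.0: e^(−t/τ₁) = 0.014161, e^(−t/τ₂) = 0.12176.
C₂ = 2.50·[1 − (15.268·0.014161 − 30.869·0.12176)/(-15.601)] = 2.50·0.77293 = 1.9323 mg/L.

1.93 mg/L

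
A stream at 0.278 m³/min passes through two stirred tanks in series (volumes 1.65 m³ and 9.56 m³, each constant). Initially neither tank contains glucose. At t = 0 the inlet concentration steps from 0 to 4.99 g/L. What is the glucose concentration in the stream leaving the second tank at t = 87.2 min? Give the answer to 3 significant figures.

Species balance on tank i: dCᵢ/dt = (Cᵢ₋₁ − Cᵢ)/τᵢ with τᵢ = Vᵢ/Q.
τ₁ = 1.65/0.278 = 5.9353 min; τ₂ = 9.56/0.278 = 34.388 min.
Solving the cascade with C₁(0)=C₂(0)=0 gives C₂(t) = C_in[1 − (τ₁ e^(−t/τ₁) − τ₂ e^(−t/τ₂))/(τ₁ − τ₂)].
At t = 87.2: e^(−t/τ₁) = 4.1629e-07, e^(−t/τ₂) = 0.079204.
C₂ = 4.99·[1 − (5.9353·4.1629e-07 − 34.388·0.079204)/(-28.453)] = 4.99·0.90427 = 4.5123 g/L.

4.51 g/L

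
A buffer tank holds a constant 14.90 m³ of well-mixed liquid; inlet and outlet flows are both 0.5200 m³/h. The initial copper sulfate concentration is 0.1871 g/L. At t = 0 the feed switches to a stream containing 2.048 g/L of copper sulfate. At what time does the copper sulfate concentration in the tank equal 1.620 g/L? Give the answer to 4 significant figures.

42.11 h

Accumulation = in − out for the solute gives V dC/dt = Q(C_in − C), so τ = V/Q = 28.6538 h.
C(t) = C_in + (C₀ − C_in) e^(−t/τ). Set C = 1.620 and solve for t:
e^(−t/τ) = (C − C_in)/(C₀ − C_in) = (1.620 − 2.048)/(0.1871 − 2.048) = 0.229996
t = −τ ln(…) = 28.6538 × 1.46969 = 42.1123 h.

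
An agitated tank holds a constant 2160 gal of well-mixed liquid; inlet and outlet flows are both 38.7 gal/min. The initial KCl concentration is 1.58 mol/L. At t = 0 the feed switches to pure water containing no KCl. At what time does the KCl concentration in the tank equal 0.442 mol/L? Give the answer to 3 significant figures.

Species balance: V dC/dt = Q(C_in − C) ⇒ τ = V/Q = 55.814 min.
C(t) = C_in + (C₀ − C_in) e^(−t/τ). Set C = 0.442 and solve for t:
e^(−t/τ) = (C − C_in)/(C₀ − C_in) = (0.442 − 0)/(1.58 − 0) = 0.27975
t = −τ ln(…) = 55.814 × 1.2739 = 71.100 min.

71.1 min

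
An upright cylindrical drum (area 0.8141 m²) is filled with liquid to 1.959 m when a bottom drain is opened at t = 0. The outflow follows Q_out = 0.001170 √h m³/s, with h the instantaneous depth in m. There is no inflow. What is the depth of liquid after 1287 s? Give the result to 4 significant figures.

Accumulation of liquid (constant cross-section A): A dh/dt = −0.001170 √h.
∫ h^(−1/2) dh = −(0.001170/A) ∫ dt, giving 2√h = 2√h₀ − (0.001170/A) t.
√h = √1.959 − 0.001170·1287/(2·0.8141) = 1.39964 − 0.924819 = 0.474824.
h = 0.474824² = 0.225458 m.

0.2255 m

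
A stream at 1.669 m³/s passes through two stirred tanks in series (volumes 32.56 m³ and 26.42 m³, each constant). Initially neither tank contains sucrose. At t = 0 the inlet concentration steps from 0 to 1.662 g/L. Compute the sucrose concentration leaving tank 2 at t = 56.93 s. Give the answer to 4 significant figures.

1.382 g/L

Time constants: τᵢ = Vᵢ/Q for each well-mixed tank.
τ₁ = 32.56/1.669 = 19.5087 s; τ₂ = 26.42/1.669 = 15.8298 s.
Tank 1: C₁ = C_in(1 − e^(−t/τ₁)). Tank 2 (τ₁ ≠ τ₂): C₂ = C_in[1 − (τ₁ e^(−t/τ₁) − τ₂ e^(−t/τ₂))/(τ₁ − τ₂)].
At t = 56.93: e^(−t/τ₁) = 0.0540316, e^(−t/τ₂) = 0.0274230.
C₂ = 1.662·[1 − (19.5087·0.0540316 − 15.8298·0.0274230)/(3.67885)] = 1.662·0.831474 = 1.38191 g/L.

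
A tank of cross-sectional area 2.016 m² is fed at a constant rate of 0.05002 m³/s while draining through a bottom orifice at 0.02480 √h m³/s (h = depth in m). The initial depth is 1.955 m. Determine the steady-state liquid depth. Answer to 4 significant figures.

4.068 m

Mass balance (ρ constant): A dh/dt = Q_in − 0.02480 √h. At steady state dh/dt = 0:
Q_in = 0.02480 √h_ss ⇒ √h_ss = 0.05002/0.02480 = 2.01694.
h_ss = 2.01694² = 4.06803 m. (Since h₀ = 1.955 m < h_ss, the level will rise toward this value.)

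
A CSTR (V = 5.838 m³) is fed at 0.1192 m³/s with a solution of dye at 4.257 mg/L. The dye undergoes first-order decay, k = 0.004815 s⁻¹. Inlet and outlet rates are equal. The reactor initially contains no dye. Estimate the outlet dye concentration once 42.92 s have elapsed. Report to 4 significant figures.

Species balance: V dC/dt = Q C_in − Q C − k V C.
dC/dt = (Q/V) C_in − (Q/V + k) C; effective rate a = Q/V + k = 0.0204180 + 0.004815 = 0.0252330 s⁻¹.
C_ss = Q C_in/(Q + kV) = 3.44467 mg/L; C(t) = C_ss + (C₀ − C_ss) e^(−a t).
C(42.92) = 3.44467 + (-3.44467)·e^(−0.0252330·42.92) = 3.44467 + (-3.44467)·0.338579 = 2.27838 mg/L.

2.278 mg/L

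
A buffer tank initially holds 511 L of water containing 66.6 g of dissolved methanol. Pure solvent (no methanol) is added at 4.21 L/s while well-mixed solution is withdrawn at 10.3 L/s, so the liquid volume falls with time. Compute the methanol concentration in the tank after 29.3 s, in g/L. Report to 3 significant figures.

0.0968 g/L

Let m(t) be the amount of methanol. Volume: V(t) = V₀ + (Q_in − Q_out) t = 511 − 6.0900 t; V(29.3) = 332.56 L.
Solute balance: dm/dt = 0 − Q_out C = −Q_out m/V(t).
dm/m = −Q_out dt/(V₀ − 6.0900 t); integrating gives ln(m/m₀) = −(Q_out/(Q_in−Q_out)) ln(V/V₀).
m = m₀ (V₀/V)^(Q_out/(Q_in−Q_out)) = 66.6 × (511/332.56)^(-1.6913) = 32.208 g.
C = m/V = 32.208/332.56 = 0.096849 g/L.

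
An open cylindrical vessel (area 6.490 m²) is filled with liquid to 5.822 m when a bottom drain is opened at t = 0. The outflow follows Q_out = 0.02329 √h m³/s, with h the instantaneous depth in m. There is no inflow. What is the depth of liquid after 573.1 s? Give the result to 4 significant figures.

A dh/dt = −Q_out = −0.02329 √h.
This is separable: 2 d(√h)/dt = −0.02329/A, so √h = √h₀ − (0.02329/(2A)) t.
√h = √5.822 − 0.02329·573.1/(2·6.490) = 2.41288 − 1.02831 = 1.38457.
h = 1.38457² = 1.91703 m.

1.917 m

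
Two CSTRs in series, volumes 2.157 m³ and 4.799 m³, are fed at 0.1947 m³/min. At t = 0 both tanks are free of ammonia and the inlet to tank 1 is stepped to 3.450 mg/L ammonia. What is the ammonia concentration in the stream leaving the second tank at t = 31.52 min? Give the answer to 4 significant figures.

1.869 mg/L

Each tank obeys Vᵢ dCᵢ/dt = Q(Cᵢ₋₁ − Cᵢ), so τᵢ = Vᵢ/Q.
τ₁ = 2.157/0.1947 = 11.0786 min; τ₂ = 4.799/0.1947 = 24.6482 min.
Tank 1: C₁ = C_in(1 − e^(−t/τ₁)). Tank 2 (τ₁ ≠ τ₂): C₂ = C_in[1 − (τ₁ e^(−t/τ₁) − τ₂ e^(−t/τ₂))/(τ₁ − τ₂)].
At t = 31.52: e^(−t/τ₁) = 0.0581267, e^(−t/τ₂) = 0.278372.
C₂ = 3.450·[1 − (11.0786·0.0581267 − 24.6482·0.278372)/(-13.5696)] = 3.450·0.541814 = 1.86926 mg/L.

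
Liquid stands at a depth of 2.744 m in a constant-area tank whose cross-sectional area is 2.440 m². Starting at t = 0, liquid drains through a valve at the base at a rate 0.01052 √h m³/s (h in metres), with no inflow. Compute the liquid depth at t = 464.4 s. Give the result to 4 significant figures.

With no inflow, A dh/dt = −0.01052 √h.
Separate and integrate: 2(√h − √h₀) = −(0.01052/A) t.
√h = √2.744 − 0.01052·464.4/(2·2.440) = 1.65650 − 1.00112 = 0.655378.
h = 0.655378² = 0.429520 m.

0.4295 m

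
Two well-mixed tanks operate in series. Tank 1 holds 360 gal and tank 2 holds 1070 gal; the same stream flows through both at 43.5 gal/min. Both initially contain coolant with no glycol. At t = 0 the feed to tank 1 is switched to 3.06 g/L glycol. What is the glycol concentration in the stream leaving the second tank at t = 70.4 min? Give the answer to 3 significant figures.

Each tank obeys Vᵢ dCᵢ/dt = Q(Cᵢ₋₁ − Cᵢ), so τᵢ = Vᵢ/Q.
τ₁ = 360/43.5 = 8.2759 min; τ₂ = 1070/43.5 = 24.598 min.
Tank 1: C₁ = C_in(1 − e^(−t/τ₁)). Tank 2 (τ₁ ≠ τ₂): C₂ = C_in[1 − (τ₁ e^(−t/τ₁) − τ₂ e^(−t/τ₂))/(τ₁ − τ₂)].
At t = 70.4: e^(−t/τ₁) = 0.00020212, e^(−t/τ₂) = 0.057151.
C₂ = 3.06·[1 − (8.2759·0.00020212 − 24.598·0.057151)/(-16.322)] = 3.06·0.91397 = 2.7968 g/L.

2.80 g/L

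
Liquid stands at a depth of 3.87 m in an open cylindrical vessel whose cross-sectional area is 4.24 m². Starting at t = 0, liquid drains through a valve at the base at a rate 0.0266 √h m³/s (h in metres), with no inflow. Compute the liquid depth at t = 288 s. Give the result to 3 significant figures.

1.13 m

A dh/dt = −Q_out = −0.0266 √h.
Separate and integrate: 2(√h − √h₀) = −(0.0266/A) t.
√h = √3.87 − 0.0266·288/(2·4.24) = 1.9672 − 0.90340 = 1.0638.
h = 1.0638² = 1.1317 m.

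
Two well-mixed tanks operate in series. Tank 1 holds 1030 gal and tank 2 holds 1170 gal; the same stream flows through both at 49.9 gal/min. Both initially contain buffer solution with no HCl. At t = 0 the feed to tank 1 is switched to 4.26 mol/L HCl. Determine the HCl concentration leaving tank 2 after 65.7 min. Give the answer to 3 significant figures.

3.40 mol/L

Time constants: τᵢ = Vᵢ/Q for each well-mixed tank.
τ₁ = 1030/49.9 = 20.641 min; τ₂ = 1170/49.9 = 23.447 min.
Solving the cascade with C₁(0)=C₂(0)=0 gives C₂(t) = C_in[1 − (τ₁ e^(−t/τ₁) − τ₂ e^(−t/τ₂))/(τ₁ − τ₂)].
At t = 65.7: e^(−t/τ₁) = 0.041464, e^(−t/τ₂) = 0.060684.
C₂ = 4.26·[1 − (20.641·0.041464 − 23.447·0.060684)/(-2.8056)] = 4.26·0.79791 = 3.3991 mol/L.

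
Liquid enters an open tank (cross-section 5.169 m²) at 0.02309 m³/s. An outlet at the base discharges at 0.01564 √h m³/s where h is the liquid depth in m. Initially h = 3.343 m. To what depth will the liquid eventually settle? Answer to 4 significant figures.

Level balance: A dh/dt = 0.02309 − 0.01564 √h. Setting dh/dt = 0:
Q_in = 0.01564 √h_ss ⇒ √h_ss = 0.02309/0.01564 = 1.47634.
h_ss = 1.47634² = 2.17959 m. (Since h₀ = 3.343 m > h_ss, the level will fall toward this value.)

2.180 m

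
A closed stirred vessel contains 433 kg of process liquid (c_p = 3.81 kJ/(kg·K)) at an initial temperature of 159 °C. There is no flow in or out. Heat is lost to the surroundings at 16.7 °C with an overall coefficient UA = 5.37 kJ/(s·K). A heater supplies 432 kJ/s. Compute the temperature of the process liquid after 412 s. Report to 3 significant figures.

113 °C

Lumped-capacitance energy balance: M c_p dT/dt = UA(T_amb − T) + Q̇.
dT/dt = (T_ss − T)/τ with T_ss = T_amb + Q̇/UA = 16.7 + 432/5.37 = 97.147 °C, τ = M c_p/UA = 433·3.81/5.37 = 307.21 s.
T approaches T_ss exponentially: T(t) = T_ss + (T₀ − T_ss) e^(−t/τ).
T(412) = 97.147 + (61.853)·0.26156 = 113.33 °C.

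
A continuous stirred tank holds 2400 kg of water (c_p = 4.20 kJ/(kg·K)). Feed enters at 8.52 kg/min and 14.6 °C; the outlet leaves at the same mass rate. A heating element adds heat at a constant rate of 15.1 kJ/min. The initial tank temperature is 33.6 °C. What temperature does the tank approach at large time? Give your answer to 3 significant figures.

15.0 °C

First-law balance (no shaft work): M c_p dT/dt = ṁ c_p (T_in − T) + 15.1.
At steady state dT/dt = 0 ⇒ T_ss = T_in + Q̇/(ṁ c_p) = 14.6 + 15.1/(8.52·4.20) = 15.022 °C.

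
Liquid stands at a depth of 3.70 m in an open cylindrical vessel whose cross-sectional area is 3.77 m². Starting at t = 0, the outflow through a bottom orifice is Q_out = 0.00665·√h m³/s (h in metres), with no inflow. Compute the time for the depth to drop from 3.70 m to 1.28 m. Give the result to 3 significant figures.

A dh/dt = −Q_out = −0.00665 √h.
Separate and integrate: 2(√h − √h₀) = −(0.00665/A) t.
t = 2A(√h₀ − √h)/0.00665 = 2·3.77·(√3.70 − √1.28)/0.00665
  = 7.5400 × (1.9235 − 1.1314) / 0.00665 = 898.19 s.

898 s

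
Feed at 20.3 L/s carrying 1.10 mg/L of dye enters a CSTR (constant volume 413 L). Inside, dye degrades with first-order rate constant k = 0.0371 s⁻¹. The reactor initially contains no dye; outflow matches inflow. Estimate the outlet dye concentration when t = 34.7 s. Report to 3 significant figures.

V dC/dt = Q(C_in − C) − k V C.
dC/dt = (Q/V) C_in − (Q/V + k) C; effective rate a = Q/V + k = 0.049153 + 0.0371 = 0.086253 s⁻¹.
C_ss = Q C_in/(Q + kV) = 0.62685 mg/L; C(t) = C_ss + (C₀ − C_ss) e^(−a t).
C(34.7) = 0.62685 + (-0.62685)·e^(−0.086253·34.7) = 0.62685 + (-0.62685)·0.050139 = 0.59542 mg/L.

0.595 mg/L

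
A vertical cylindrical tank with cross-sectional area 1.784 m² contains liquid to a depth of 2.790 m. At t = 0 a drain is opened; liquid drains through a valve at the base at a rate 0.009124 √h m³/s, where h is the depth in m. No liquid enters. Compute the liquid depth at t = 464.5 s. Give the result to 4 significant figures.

0.2328 m

Mass balance (ρ constant): A dh/dt = −0.009124 √h.
∫ h^(−1/2) dh = −(0.009124/A) ∫ dt, giving 2√h = 2√h₀ − (0.009124/A) t.
√h = √2.790 − 0.009124·464.5/(2·1.784) = 1.67033 − 1.18781 = 0.482522.
h = 0.482522² = 0.232827 m.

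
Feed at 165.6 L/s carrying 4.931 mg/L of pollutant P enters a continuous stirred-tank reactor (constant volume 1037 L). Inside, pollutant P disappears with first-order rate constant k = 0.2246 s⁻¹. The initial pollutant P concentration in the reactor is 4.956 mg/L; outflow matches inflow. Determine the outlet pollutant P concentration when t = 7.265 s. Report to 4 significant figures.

Species balance: V dC/dt = Q C_in − Q C − k V C.
dC/dt = (Q/V) C_in − (Q/V + k) C; effective rate a = Q/V + k = 0.159691 + 0.2246 = 0.384291 s⁻¹.
C_ss = Q C_in/(Q + kV) = 2.04907 mg/L; C(t) = C_ss + (C₀ − C_ss) e^(−a t).
C(7.265) = 2.04907 + (2.90693)·e^(−0.384291·7.265) = 2.04907 + (2.90693)·0.0613060 = 2.22728 mg/L.

2.227 mg/L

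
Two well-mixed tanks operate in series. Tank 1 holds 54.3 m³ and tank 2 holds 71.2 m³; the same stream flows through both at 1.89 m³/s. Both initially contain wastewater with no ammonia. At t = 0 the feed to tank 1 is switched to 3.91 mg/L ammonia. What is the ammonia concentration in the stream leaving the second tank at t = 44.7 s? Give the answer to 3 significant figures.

Species balance on tank i: dCᵢ/dt = (Cᵢ₋₁ − Cᵢ)/τᵢ with τᵢ = Vᵢ/Q.
τ₁ = 54.3/1.89 = 28.730 s; τ₂ = 71.2/1.89 = 37.672 s.
Solving the cascade with C₁(0)=C₂(0)=0 gives C₂(t) = C_in[1 − (τ₁ e^(−t/τ₁) − τ₂ e^(−t/τ₂))/(τ₁ − τ₂)].
At t = 44.7: e^(−t/τ₁) = 0.21101, e^(−t/τ₂) = 0.30527.
C₂ = 3.91·[1 − (28.730·0.21101 − 37.672·0.30527)/(-8.9418)] = 3.91·0.39187 = 1.5322 mg/L.

1.53 mg/L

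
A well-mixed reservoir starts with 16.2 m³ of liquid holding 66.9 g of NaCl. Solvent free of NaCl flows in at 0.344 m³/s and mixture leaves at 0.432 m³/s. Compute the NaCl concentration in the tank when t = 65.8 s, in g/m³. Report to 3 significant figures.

Let m(t) be the amount of NaCl. Volume: V(t) = V₀ + (Q_in − Q_out) t = 16.2 − 0.088000 t; V(65.8) = 10.410 m³.
Solute balance: dm/dt = 0 − Q_out C = −Q_out m/V(t).
Separate: dm/m = −Q_out dt/V(t) ⇒ ln(m/m₀) = −(Q_out/(Q_in−Q_out)) ln(V/V₀).
m = m₀ (V₀/V)^(Q_out/(Q_in−Q_out)) = 66.9 × (16.2/10.410)^(-4.9091) = 7.6293 g.
C = m/V = 7.6293/10.410 = 0.73291 g/m³.

0.733 g/m³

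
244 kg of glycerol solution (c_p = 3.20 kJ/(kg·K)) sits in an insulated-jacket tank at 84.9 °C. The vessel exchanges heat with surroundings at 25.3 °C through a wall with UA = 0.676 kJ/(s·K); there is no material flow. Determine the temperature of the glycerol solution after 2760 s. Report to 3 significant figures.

30.8 °C

M c_p dT/dt = −UA(T − T_amb).
dT/dt = (T_ss − T)/τ with T_ss = T_amb = 25.300 °C, τ = M c_p/UA = 244·3.20/0.676 = 1155.0 s.
Solution: T(t) = T_ss + (T₀ − T_ss) e^(−t/τ).
T(2760) = 25.300 + (59.600)·0.091671 = 30.764 °C.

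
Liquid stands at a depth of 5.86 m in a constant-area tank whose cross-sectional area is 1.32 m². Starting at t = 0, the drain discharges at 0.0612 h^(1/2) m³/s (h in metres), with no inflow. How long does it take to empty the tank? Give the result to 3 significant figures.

104 s

With no inflow, A dh/dt = −0.0612 √h.
Separate and integrate: 2(√h − √h₀) = −(0.0612/A) t.
Set h = 0: 2√h₀ = (0.0612/A) t_empty ⇒ t_empty = 2A√h₀/0.0612.
t_empty = 2·1.32·√5.86/0.0612 = 2.6400·2.4207/0.0612 = 104.42 s.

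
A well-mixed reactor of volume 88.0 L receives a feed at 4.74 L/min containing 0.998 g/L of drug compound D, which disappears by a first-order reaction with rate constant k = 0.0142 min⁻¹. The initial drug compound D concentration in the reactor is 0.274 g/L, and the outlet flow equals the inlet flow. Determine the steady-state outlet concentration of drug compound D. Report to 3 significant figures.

Accumulation = in − out − consumed: V dC/dt = Q C_in − Q C − k V C.
Steady state (dC/dt = 0): C_ss = Q C_in/(Q + kV) = C_in/(1 + kV/Q).
C_ss = 4.74·0.998/(4.74 + 0.0142·88.0) = 4.7305/5.9896 = 0.78979 g/L.

0.790 g/L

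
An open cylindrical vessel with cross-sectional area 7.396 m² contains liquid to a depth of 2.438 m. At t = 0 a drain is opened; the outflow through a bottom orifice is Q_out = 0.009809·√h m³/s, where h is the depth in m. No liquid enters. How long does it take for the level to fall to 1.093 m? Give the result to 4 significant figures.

778.0 s

Volume balance on the tank: A dh/dt = −0.009809 √h.
This is separable: 2 d(√h)/dt = −0.009809/A, so √h = √h₀ − (0.009809/(2A)) t.
t = 2A(√h₀ − √h)/0.009809 = 2·7.396·(√2.438 − √1.093)/0.009809
  = 14.7920 × (1.56141 − 1.04547) / 0.009809 = 778.044 s.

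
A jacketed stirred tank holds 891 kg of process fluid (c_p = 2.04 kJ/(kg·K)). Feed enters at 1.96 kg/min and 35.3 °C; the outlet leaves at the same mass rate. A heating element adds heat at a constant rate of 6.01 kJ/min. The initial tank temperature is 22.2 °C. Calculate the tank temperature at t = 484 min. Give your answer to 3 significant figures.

M c_p dT/dt = ṁ c_p (T_in − T) + Q̇.
τ = M/ṁ = 454.59 min; T_ss = T_in + Q̇/(ṁ c_p) = 35.3 + 6.01/(1.96·2.04) = 36.803 °C.
Solution: T(t) = T_ss + (T₀ − T_ss) e^(−t/τ).
T(484) = 36.803 + (-14.603)·e^(−484/454.59) = 36.803 + (-14.603)·0.34483 = 31.767 °C.

31.8 °C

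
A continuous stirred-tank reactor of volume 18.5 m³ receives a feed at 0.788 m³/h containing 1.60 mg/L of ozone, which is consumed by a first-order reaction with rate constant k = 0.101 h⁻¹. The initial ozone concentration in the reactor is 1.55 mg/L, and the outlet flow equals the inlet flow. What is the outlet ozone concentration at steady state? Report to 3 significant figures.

Accumulation = in − out − consumed: V dC/dt = Q C_in − Q C − k V C.
At steady state: 0 = Q C_in − (Q + kV) C_ss, so C_ss = Q C_in/(Q + kV).
C_ss = 0.788·1.60/(0.788 + 0.101·18.5) = 1.2608/2.6565 = 0.47461 mg/L.

0.475 mg/L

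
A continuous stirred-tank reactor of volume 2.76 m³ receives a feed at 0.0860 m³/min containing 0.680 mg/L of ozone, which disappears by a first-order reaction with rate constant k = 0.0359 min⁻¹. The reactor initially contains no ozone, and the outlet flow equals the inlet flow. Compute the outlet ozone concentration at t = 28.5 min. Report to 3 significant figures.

V dC/dt = Q(C_in − C) − k V C.
dC/dt = (Q/V) C_in − (Q/V + k) C; effective rate a = Q/V + k = 0.031159 + 0.0359 = 0.067059 min⁻¹.
C_ss = Q C_in/(Q + kV) = 0.31596 mg/L; C(t) = C_ss + (C₀ − C_ss) e^(−a t).
C(28.5) = 0.31596 + (-0.31596)·e^(−0.067059·28.5) = 0.31596 + (-0.31596)·0.14790 = 0.26923 mg/L.

0.269 mg/L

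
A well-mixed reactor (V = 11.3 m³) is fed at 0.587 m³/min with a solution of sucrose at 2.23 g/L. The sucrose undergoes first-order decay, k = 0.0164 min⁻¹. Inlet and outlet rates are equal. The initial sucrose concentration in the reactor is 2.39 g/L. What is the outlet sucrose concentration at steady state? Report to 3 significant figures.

1.69 g/L

Accumulation = in − out − consumed: V dC/dt = Q C_in − Q C − k V C.
Steady state (dC/dt = 0): C_ss = Q C_in/(Q + kV) = C_in/(1 + kV/Q).
C_ss = 0.587·2.23/(0.587 + 0.0164·11.3) = 1.3090/0.77232 = 1.6949 g/L.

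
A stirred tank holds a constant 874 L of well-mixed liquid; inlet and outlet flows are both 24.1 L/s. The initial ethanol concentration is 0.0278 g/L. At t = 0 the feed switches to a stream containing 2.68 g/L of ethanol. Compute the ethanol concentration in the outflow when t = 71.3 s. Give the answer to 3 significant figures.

Species balance on the tank: V dC/dt = Q(C_in − C).
Time constant τ = V/Q = 874/24.1 = 36.266 s.
Integrating: C(t) = C_in + (C₀ − C_in) e^(−t/τ).
C(71.3) = 2.68 + (0.0278 − 2.68)·e^(−71.3/36.266) = 2.68 + (-2.6522)·0.14001 = 2.3087 g/L.

2.31 g/L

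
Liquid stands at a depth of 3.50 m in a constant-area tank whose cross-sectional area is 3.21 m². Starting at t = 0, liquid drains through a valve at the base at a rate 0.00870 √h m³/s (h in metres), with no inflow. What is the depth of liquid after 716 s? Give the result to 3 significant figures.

With no inflow, A dh/dt = −0.00870 √h.
This is separable: 2 d(√h)/dt = −0.00870/A, so √h = √h₀ − (0.00870/(2A)) t.
√h = √3.50 − 0.00870·716/(2·3.21) = 1.8708 − 0.97028 = 0.90055.
h = 0.90055² = 0.81099 m.

0.811 m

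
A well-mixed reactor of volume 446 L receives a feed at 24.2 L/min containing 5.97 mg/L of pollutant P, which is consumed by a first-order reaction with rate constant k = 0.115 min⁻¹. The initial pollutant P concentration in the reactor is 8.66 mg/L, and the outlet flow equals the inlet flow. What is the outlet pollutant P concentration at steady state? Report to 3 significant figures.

1.91 mg/L

Species balance: V dC/dt = Q C_in − Q C − k V C.
At steady state: 0 = Q C_in − (Q + kV) C_ss, so C_ss = Q C_in/(Q + kV).
C_ss = 24.2·5.97/(24.2 + 0.115·446) = 144.47/75.490 = 1.9138 mg/L.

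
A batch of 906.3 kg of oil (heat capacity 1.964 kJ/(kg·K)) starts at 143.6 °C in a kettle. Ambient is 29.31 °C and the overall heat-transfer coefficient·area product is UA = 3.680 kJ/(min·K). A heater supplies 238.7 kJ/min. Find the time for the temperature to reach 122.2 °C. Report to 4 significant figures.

M c_p dT/dt = −UA(T − T_amb) + Q̇.
τ = M c_p/UA = 483.688 min; T_ss = T_amb + Q̇/UA = 29.31 + 238.7/3.680 = 94.1741 °C.
T(t) = T_ss + (T₀ − T_ss)e^(−t/τ); set T = 122.2:
t = −τ ln[(T − T_ss)/(T₀ − T_ss)] = −483.688 · ln(0.567028) = 274.419 min.

274.4 min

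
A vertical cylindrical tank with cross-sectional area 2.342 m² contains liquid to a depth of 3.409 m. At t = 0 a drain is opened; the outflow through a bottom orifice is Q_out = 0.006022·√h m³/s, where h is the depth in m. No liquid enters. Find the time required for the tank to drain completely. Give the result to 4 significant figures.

1436 s

With no inflow, A dh/dt = −0.006022 √h.
Separate and integrate: 2(√h − √h₀) = −(0.006022/A) t.
Tank is empty when √h = 0: t_empty = 2A√h₀/0.006022.
t_empty = 2·2.342·√3.409/0.006022 = 4.68400·1.84635/0.006022 = 1436.12 s.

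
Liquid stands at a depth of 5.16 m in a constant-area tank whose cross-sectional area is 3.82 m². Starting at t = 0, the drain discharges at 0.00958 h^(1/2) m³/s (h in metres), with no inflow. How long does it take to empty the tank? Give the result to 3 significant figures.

1810 s

Volume balance on the tank: A dh/dt = −0.00958 √h.
This is separable: 2 d(√h)/dt = −0.00958/A, so √h = √h₀ − (0.00958/(2A)) t.
Tank is empty when √h = 0: t_empty = 2A√h₀/0.00958.
t_empty = 2·3.82·√5.16/0.00958 = 7.6400·2.2716/0.00958 = 1811.6 s.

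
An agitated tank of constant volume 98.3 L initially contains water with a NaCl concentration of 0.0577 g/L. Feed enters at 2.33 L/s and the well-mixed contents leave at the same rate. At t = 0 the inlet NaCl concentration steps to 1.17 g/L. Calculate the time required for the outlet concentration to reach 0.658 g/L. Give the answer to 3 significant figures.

32.7 s

Species balance on the tank: V dC/dt = Q(C_in − C), so τ = V/Q = 42.189 s.
C(t) = C_in + (C₀ − C_in) e^(−t/τ). Set C = 0.658 and solve for t:
e^(−t/τ) = (C − C_in)/(C₀ − C_in) = (0.658 − 1.17)/(0.0577 − 1.17) = 0.46031
t = −τ ln(…) = 42.189 × 0.77586 = 32.733 s.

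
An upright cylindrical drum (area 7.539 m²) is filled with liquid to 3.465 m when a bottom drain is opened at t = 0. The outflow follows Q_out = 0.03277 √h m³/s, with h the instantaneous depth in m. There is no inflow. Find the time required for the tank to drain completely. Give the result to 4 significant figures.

Unsteady balance on liquid volume: A dh/dt = −0.03277 √h.
Separate and integrate: 2(√h − √h₀) = −(0.03277/A) t.
Tank is empty when √h = 0: t_empty = 2A√h₀/0.03277.
t_empty = 2·7.539·√3.465/0.03277 = 15.0780·1.86145/0.03277 = 856.483 s.

856.5 s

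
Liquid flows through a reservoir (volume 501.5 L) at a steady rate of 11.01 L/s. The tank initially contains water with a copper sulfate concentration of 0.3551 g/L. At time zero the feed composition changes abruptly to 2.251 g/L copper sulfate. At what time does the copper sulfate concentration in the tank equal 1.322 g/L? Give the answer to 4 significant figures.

Species balance: V dC/dt = Q(C_in − C) ⇒ τ = V/Q = 45.5495 s.
C(t) = C_in + (C₀ − C_in) e^(−t/τ). Set C = 1.322 and solve for t:
e^(−t/τ) = (C − C_in)/(C₀ − C_in) = (1.322 − 2.251)/(0.3551 − 2.251) = 0.490005
t = −τ ln(…) = 45.5495 × 0.713340 = 32.4923 s.

32.49 s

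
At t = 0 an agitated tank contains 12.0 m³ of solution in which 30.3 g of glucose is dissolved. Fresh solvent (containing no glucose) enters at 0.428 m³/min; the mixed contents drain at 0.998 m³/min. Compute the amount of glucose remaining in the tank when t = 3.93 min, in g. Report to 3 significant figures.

21.1 g

Let m(t) be the amount of glucose. Volume: V(t) = V₀ + (Q_in − Q_out) t = 12.0 − 0.57000 t; V(3.93) = 9.7599 m³.
No glucose enters, so dm/dt = −Q_out · (m/V).
Separate: dm/m = −Q_out dt/V(t) ⇒ ln(m/m₀) = −(Q_out/(Q_in−Q_out)) ln(V/V₀).
m = m₀ (V₀/V)^(Q_out/(Q_in−Q_out)) = 30.3 × (12.0/9.7599)^(-1.7509) = 21.102 g.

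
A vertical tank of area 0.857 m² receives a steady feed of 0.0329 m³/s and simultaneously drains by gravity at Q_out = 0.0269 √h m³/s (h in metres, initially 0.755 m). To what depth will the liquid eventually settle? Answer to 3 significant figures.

1.50 m

A dh/dt = Q_in − 0.0269 √h. Steady state requires inflow = outflow:
Q_in = 0.0269 √h_ss ⇒ √h_ss = 0.0329/0.0269 = 1.2230.
h_ss = 1.2230² = 1.4958 m. (Since h₀ = 0.755 m < h_ss, the level will rise toward this value.)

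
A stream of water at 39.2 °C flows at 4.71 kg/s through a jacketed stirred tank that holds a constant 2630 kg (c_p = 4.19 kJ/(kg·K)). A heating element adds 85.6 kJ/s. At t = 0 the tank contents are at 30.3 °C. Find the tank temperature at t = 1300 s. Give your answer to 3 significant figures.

First-law balance (no shaft work): M c_p dT/dt = ṁ c_p (T_in − T) + 85.6.
Rearrange: dT/dt = (T_ss − T)/τ with τ = M/ṁ = 558.39 s and T_ss = T_in + Q̇/(ṁ c_p) = 43.537 °C.
T approaches T_ss exponentially: T(t) = T_ss + (T₀ − T_ss) e^(−t/τ).
T(1300) = 43.537 + (-13.237)·e^(−1300/558.39) = 43.537 + (-13.237)·0.097477 = 42.247 °C.

42.2 °C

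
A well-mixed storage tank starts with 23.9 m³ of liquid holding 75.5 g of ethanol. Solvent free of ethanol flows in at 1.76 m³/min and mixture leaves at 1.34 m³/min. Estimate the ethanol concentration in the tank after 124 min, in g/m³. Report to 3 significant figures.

Let m(t) be the amount of ethanol. Volume: V(t) = V₀ + (Q_in − Q_out) t = 23.9 + 0.42000 t; V(124) = 75.980 m³.
Species balance (pure solvent in): dm/dt = −Q_out · m/V(t).
dm/m = −Q_out dt/(V₀ + 0.42000 t); integrating gives ln(m/m₀) = −(Q_out/(Q_in−Q_out)) ln(V/V₀).
m = m₀ (V₀/V)^(Q_out/(Q_in−Q_out)) = 75.5 × (23.9/75.980)^(3.1905) = 1.8852 g.
C = m/V = 1.8852/75.980 = 0.024812 g/m³.

0.0248 g/m³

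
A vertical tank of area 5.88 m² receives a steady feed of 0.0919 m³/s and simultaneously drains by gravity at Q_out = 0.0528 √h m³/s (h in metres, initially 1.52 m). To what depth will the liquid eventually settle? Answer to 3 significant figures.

Level balance: A dh/dt = 0.0919 − 0.0528 √h. Setting dh/dt = 0:
Q_in = 0.0528 √h_ss ⇒ √h_ss = 0.0919/0.0528 = 1.7405.
h_ss = 1.7405² = 3.0294 m. (Since h₀ = 1.52 m < h_ss, the level will rise toward this value.)

3.03 m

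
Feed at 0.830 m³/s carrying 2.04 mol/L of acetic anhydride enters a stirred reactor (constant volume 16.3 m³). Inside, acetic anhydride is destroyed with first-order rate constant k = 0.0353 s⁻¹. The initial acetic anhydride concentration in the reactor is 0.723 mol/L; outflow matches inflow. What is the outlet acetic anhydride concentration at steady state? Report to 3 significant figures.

Species balance: V dC/dt = Q C_in − Q C − k V C.
At steady state: 0 = Q C_in − (Q + kV) C_ss, so C_ss = Q C_in/(Q + kV).
C_ss = 0.830·2.04/(0.830 + 0.0353·16.3) = 1.6932/1.4054 = 1.2048 mol/L.

1.20 mol/L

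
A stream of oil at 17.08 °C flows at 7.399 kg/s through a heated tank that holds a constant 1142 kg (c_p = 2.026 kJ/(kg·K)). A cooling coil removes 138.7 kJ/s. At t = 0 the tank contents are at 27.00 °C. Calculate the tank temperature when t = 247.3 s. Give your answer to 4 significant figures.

Unsteady energy balance on the tank contents: M c_p dT/dt = ṁ c_p (T_in − T) − 138.7.
Rearrange: dT/dt = (T_ss − T)/τ with τ = M/ṁ = 154.345 s and T_ss = T_in − Q̇/(ṁ c_p) = 7.82740 °C.
T approaches T_ss exponentially: T(t) = T_ss + (T₀ − T_ss) e^(−t/τ).
T(247.3) = 7.82740 + (19.1726)·e^(−247.3/154.345) = 7.82740 + (19.1726)·0.201442 = 11.6896 °C.

11.69 °C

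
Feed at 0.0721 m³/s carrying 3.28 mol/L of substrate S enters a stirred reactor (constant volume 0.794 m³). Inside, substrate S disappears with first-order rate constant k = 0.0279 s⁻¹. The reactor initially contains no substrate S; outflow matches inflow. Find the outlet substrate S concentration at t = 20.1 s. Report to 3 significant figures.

2.28 mol/L

Accumulation = in − out − consumed: V dC/dt = Q C_in − Q C − k V C.
dC/dt = (Q/V) C_in − (Q/V + k) C; effective rate a = Q/V + k = 0.090806 + 0.0279 = 0.11871 s⁻¹.
C_ss = Q C_in/(Q + kV) = 2.5091 mol/L; C(t) = C_ss + (C₀ − C_ss) e^(−a t).
C(20.1) = 2.5091 + (-2.5091)·e^(−0.11871·20.1) = 2.5091 + (-2.5091)·0.091998 = 2.2783 mol/L.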